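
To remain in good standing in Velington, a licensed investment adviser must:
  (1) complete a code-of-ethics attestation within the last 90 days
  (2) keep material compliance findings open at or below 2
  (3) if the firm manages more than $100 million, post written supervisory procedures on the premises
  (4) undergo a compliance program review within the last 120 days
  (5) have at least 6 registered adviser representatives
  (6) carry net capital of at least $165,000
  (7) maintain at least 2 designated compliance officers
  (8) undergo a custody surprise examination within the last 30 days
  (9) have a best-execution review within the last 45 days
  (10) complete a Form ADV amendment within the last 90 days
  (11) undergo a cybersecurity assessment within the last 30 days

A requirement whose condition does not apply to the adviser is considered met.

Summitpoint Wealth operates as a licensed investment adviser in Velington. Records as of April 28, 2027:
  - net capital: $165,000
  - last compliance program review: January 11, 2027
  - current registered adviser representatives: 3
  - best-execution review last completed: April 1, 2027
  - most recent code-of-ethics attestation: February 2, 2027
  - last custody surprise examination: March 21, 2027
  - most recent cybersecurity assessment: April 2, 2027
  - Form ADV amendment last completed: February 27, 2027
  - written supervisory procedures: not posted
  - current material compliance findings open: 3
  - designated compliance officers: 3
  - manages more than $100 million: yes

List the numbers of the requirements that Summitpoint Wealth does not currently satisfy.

2, 3, 5, 8

1. code-of-ethics attestation 85 days ago vs limit 90 → met
2. material compliance findings open 3 > 2 → not met
3. condition 'manages more than $100 million' holds; written supervisory procedures absent → not met
4. compliance program review 107 days ago vs limit 120 → met
5. registered adviser representatives 3 < 6 → not met
6. net capital $165,000 ≥ $165,000 → met
7. designated compliance officers 3 ≥ 2 → met
8. custody surprise examination 38 days ago vs limit 30 → not met
9. best-execution review 27 days ago vs limit 45 → met
10. Form ADV amendment 60 days ago vs limit 90 → met
11. cybersecurity assessment 26 days ago vs limit 30 → met
Not met: 2, 3, 5, 8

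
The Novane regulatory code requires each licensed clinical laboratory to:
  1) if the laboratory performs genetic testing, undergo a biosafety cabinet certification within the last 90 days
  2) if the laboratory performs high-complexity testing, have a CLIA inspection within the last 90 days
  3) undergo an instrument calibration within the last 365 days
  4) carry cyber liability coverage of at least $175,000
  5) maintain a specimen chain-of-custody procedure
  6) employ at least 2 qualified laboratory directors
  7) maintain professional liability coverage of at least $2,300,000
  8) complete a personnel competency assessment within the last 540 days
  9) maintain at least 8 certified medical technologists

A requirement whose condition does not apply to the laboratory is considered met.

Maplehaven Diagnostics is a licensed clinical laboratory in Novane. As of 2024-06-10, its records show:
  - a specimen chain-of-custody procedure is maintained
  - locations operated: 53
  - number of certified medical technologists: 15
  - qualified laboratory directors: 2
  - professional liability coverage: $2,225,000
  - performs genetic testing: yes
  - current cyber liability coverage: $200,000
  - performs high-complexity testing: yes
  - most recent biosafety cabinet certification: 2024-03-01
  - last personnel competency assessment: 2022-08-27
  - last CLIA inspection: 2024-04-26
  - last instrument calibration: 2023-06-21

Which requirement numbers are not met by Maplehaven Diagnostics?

1. condition 'performs genetic testing' holds; biosafety cabinet certification 101 days ago vs limit 90 → not met
2. condition 'performs high-complexity testing' holds; CLIA inspection 45 days ago vs limit 90 → met
3. instrument calibration 355 days ago vs limit 365 → met
4. cyber liability coverage $200,000 ≥ $175,000 → met
5. specimen chain-of-custody procedure present → met
6. qualified laboratory directors 2 ≥ 2 → met
7. professional liability coverage $2,225,000 < $2,300,000 → not met
8. personnel competency assessment 653 days ago vs limit 540 → not met
9. certified medical technologists 15 ≥ 8 → met
Not met: 1, 7, 8

1, 7, 8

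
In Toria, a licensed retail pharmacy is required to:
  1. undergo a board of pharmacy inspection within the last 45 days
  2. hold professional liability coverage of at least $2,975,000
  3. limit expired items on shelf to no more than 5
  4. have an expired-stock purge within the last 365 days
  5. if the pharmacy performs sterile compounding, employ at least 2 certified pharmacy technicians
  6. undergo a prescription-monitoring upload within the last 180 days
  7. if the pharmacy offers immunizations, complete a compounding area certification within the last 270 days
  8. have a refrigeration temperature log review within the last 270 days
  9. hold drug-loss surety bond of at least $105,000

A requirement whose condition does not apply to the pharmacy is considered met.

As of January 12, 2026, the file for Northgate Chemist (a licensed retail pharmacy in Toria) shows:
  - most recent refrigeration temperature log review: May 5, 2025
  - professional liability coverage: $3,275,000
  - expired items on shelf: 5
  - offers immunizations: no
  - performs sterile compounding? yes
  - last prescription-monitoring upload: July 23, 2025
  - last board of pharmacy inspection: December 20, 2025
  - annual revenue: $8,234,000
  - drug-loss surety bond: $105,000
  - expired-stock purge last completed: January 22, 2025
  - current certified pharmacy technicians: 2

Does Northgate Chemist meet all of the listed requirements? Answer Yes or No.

1. board of pharmacy inspection 23 days ago vs limit 45 → met
2. professional liability coverage $3,275,000 ≥ $2,975,000 → met
3. expired items on shelf 5 ≤ 5 → met
4. expired-stock purge 355 days ago vs limit 365 → met
5. condition 'performs sterile compounding' holds; certified pharmacy technicians 2 ≥ 2 → met
6. prescription-monitoring upload 173 days ago vs limit 180 → met
7. condition 'offers immunizations' does not hold → requirement n/a → met
8. refrigeration temperature log review 252 days ago vs limit 270 → met
9. drug-loss surety bond $105,000 ≥ $105,000 → met
All met.

Yes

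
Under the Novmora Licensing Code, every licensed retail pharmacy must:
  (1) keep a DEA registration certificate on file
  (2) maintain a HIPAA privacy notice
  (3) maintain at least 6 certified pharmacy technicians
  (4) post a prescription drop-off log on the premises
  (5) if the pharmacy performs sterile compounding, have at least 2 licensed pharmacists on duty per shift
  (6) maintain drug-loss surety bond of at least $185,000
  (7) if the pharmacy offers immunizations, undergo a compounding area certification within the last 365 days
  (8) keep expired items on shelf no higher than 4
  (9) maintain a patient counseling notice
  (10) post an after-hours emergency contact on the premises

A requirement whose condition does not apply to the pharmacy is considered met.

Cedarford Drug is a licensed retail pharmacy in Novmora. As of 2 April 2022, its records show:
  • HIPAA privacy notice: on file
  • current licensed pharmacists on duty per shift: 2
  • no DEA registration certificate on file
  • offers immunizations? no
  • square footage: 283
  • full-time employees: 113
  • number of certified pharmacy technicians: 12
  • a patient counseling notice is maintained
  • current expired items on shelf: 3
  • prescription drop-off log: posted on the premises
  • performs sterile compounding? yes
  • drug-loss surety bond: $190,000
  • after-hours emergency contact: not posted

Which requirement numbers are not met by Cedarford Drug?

1. DEA registration certificate absent → not met
2. HIPAA privacy notice present → met
3. certified pharmacy technicians 12 ≥ 6 → met
4. prescription drop-off log present → met
5. condition 'performs sterile compounding' holds; licensed pharmacists on duty per shift 2 ≥ 2 → met
6. drug-loss surety bond $190,000 ≥ $185,000 → met
7. condition 'offers immunizations' does not hold → requirement n/a → met
8. expired items on shelf 3 ≤ 4 → met
9. patient counseling notice present → met
10. after-hours emergency contact absent → not met
Not met: 1, 10

1, 10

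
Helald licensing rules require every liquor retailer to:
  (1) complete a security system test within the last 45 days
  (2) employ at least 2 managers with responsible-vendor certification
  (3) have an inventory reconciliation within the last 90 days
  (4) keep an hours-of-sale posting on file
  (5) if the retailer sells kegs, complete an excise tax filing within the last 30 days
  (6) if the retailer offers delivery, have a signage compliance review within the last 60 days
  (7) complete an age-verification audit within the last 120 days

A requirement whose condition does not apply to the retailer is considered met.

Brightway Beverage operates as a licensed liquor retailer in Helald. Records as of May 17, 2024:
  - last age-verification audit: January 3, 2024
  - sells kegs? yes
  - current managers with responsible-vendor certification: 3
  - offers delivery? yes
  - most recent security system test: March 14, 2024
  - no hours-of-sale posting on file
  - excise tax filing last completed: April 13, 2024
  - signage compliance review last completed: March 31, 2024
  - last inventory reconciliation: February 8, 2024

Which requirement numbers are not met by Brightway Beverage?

1, 3, 4, 5, 7

1. security system test 64 days ago vs limit 45 → not met
2. managers with responsible-vendor certification 3 ≥ 2 → met
3. inventory reconciliation 99 days ago vs limit 90 → not met
4. hours-of-sale posting absent → not met
5. condition 'sells kegs' holds; excise tax filing 34 days ago vs limit 30 → not met
6. condition 'offers delivery' holds; signage compliance review 47 days ago vs limit 60 → met
7. age-verification audit 135 days ago vs limit 120 → not met
Not met: 1, 3, 4, 5, 7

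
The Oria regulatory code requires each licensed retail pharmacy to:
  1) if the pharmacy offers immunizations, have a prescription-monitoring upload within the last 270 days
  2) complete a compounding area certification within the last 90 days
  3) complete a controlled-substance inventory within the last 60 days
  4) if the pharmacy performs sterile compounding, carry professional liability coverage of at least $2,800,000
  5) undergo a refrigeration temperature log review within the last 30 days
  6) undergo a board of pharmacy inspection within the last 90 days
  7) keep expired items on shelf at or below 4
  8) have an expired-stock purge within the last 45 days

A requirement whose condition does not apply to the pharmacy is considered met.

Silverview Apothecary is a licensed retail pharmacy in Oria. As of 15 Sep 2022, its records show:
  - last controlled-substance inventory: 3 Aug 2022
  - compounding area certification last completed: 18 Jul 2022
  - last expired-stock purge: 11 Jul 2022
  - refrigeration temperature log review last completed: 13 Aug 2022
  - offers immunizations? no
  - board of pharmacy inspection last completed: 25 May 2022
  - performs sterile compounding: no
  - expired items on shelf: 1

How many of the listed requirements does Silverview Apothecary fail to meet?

1. condition 'offers immunizations' does not hold → requirement n/a → met
2. compounding area certification 59 days ago vs limit 90 → met
3. controlled-substance inventory 43 days ago vs limit 60 → met
4. condition 'performs sterile compounding' does not hold → requirement n/a → met
5. refrigeration temperature log review 33 days ago vs limit 30 → not met
6. board of pharmacy inspection 113 days ago vs limit 90 → not met
7. expired items on shelf 1 ≤ 4 → met
8. expired-stock purge 66 days ago vs limit 45 → not met
Not met: 3 of 8

3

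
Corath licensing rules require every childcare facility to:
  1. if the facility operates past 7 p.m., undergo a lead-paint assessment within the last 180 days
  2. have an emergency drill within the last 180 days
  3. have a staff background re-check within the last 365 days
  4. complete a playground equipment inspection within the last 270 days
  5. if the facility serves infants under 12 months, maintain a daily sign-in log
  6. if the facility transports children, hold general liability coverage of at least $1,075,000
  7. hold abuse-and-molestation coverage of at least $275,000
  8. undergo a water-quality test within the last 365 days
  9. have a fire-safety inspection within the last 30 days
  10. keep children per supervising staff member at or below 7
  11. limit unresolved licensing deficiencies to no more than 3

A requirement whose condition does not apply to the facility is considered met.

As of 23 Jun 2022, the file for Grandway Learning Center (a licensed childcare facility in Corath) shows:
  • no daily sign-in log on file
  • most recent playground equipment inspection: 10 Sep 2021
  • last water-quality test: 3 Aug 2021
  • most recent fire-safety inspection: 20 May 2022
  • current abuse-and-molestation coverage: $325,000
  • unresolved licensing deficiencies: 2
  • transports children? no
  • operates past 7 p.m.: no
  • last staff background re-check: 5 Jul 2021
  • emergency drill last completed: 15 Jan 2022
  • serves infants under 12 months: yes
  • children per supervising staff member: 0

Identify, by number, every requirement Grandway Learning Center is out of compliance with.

1. condition 'operates past 7 p.m.' does not hold → requirement n/a → met
2. emergency drill 159 days ago vs limit 180 → met
3. staff background re-check 353 days ago vs limit 365 → met
4. playground equipment inspection 286 days ago vs limit 270 → not met
5. condition 'serves infants under 12 months' holds; daily sign-in log absent → not met
6. condition 'transports children' does not hold → requirement n/a → met
7. abuse-and-molestation coverage $325,000 ≥ $275,000 → met
8. water-quality test 324 days ago vs limit 365 → met
9. fire-safety inspection 34 days ago vs limit 30 → not met
10. children per supervising staff member 0 ≤ 7 → met
11. unresolved licensing deficiencies 2 ≤ 3 → met
Not met: 4, 5, 9

4, 5, 9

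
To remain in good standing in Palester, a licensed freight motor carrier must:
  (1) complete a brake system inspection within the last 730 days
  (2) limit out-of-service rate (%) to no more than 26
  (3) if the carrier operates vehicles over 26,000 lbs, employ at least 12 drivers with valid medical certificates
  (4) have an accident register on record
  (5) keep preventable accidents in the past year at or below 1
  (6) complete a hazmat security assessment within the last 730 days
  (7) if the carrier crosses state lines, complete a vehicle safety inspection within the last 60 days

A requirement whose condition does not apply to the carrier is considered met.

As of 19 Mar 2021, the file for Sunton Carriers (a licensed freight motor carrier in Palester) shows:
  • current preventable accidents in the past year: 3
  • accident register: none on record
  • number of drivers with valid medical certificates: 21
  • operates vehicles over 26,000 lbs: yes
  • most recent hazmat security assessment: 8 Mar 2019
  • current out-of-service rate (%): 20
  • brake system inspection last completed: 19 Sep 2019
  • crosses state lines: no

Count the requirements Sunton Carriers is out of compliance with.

1. brake system inspection 547 days ago vs limit 730 → met
2. out-of-service rate (%) 20 ≤ 26 → met
3. condition 'operates vehicles over 26,000 lbs' holds; drivers with valid medical certificates 21 ≥ 12 → met
4. accident register absent → not met
5. preventable accidents in the past year 3 > 1 → not met
6. hazmat security assessment 742 days ago vs limit 730 → not met
7. condition 'crosses state lines' does not hold → requirement n/a → met
Not met: 3 of 7

3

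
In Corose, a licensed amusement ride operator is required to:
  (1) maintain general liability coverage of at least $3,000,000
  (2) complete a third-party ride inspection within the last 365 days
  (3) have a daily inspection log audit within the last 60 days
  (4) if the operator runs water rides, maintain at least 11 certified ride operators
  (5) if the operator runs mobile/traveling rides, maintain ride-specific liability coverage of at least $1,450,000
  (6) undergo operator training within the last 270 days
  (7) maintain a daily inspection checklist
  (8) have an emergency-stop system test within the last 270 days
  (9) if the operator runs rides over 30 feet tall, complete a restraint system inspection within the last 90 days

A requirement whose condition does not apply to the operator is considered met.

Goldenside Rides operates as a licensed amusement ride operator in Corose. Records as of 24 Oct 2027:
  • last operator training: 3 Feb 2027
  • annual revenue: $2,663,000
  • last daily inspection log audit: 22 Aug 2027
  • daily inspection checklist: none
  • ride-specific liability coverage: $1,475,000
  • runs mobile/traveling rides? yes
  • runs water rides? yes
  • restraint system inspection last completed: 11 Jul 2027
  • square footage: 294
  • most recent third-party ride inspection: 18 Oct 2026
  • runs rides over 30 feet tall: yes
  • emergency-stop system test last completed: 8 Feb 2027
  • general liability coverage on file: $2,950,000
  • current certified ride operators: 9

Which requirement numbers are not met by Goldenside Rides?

1. general liability coverage $2,950,000 < $3,000,000 → not met
2. third-party ride inspection 371 days ago vs limit 365 → not met
3. daily inspection log audit 63 days ago vs limit 60 → not met
4. condition 'runs water rides' holds; certified ride operators 9 < 11 → not met
5. condition 'runs mobile/traveling rides' holds; ride-specific liability coverage $1,475,000 ≥ $1,450,000 → met
6. operator training 263 days ago vs limit 270 → met
7. daily inspection checklist absent → not met
8. emergency-stop system test 258 days ago vs limit 270 → met
9. condition 'runs rides over 30 feet tall' holds; restraint system inspection 105 days ago vs limit 90 → not met
Not met: 1, 2, 3, 4, 7, 9

1, 2, 3, 4, 7, 9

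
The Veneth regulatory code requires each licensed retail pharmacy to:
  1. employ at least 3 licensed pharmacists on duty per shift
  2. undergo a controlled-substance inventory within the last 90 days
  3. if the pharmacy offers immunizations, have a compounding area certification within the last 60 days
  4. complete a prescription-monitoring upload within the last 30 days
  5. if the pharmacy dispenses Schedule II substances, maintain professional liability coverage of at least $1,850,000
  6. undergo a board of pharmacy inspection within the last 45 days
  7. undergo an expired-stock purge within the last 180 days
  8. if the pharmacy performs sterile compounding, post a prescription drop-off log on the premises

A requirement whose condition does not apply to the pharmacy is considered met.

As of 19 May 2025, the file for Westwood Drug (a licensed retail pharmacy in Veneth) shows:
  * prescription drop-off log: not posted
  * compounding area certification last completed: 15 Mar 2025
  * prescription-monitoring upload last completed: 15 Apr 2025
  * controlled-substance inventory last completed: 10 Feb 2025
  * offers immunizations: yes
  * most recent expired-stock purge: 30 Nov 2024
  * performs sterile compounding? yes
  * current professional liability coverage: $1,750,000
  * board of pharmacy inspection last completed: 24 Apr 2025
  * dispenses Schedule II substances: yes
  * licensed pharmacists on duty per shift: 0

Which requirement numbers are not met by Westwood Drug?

1. licensed pharmacists on duty per shift 0 < 3 → not met
2. controlled-substance inventory 98 days ago vs limit 90 → not met
3. condition 'offers immunizations' holds; compounding area certification 65 days ago vs limit 60 → not met
4. prescription-monitoring upload 34 days ago vs limit 30 → not met
5. condition 'dispenses Schedule II substances' holds; professional liability coverage $1,750,000 < $1,850,000 → not met
6. board of pharmacy inspection 25 days ago vs limit 45 → met
7. expired-stock purge 170 days ago vs limit 180 → met
8. condition 'performs sterile compounding' holds; prescription drop-off log absent → not met
Not met: 1, 2, 3, 4, 5, 8

1, 2, 3, 4, 5, 8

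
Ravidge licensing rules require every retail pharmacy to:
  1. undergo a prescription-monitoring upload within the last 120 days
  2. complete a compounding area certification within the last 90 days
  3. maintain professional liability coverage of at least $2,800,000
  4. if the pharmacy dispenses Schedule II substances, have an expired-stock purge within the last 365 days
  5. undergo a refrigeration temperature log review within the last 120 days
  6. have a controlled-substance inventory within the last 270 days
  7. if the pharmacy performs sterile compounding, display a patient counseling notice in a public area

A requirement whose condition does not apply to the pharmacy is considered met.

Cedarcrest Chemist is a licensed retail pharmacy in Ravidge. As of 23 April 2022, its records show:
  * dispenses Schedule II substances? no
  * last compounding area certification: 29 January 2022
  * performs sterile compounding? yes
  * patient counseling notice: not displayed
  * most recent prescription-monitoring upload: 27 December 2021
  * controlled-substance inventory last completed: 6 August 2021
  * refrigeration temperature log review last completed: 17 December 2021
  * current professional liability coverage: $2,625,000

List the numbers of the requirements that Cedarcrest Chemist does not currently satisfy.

3, 5, 7

1. prescription-monitoring upload 117 days ago vs limit 120 → met
2. compounding area certification 84 days ago vs limit 90 → met
3. professional liability coverage $2,625,000 < $2,800,000 → not met
4. condition 'dispenses Schedule II substances' does not hold → requirement n/a → met
5. refrigeration temperature log review 127 days ago vs limit 120 → not met
6. controlled-substance inventory 260 days ago vs limit 270 → met
7. condition 'performs sterile compounding' holds; patient counseling notice absent → not met
Not met: 3, 5, 7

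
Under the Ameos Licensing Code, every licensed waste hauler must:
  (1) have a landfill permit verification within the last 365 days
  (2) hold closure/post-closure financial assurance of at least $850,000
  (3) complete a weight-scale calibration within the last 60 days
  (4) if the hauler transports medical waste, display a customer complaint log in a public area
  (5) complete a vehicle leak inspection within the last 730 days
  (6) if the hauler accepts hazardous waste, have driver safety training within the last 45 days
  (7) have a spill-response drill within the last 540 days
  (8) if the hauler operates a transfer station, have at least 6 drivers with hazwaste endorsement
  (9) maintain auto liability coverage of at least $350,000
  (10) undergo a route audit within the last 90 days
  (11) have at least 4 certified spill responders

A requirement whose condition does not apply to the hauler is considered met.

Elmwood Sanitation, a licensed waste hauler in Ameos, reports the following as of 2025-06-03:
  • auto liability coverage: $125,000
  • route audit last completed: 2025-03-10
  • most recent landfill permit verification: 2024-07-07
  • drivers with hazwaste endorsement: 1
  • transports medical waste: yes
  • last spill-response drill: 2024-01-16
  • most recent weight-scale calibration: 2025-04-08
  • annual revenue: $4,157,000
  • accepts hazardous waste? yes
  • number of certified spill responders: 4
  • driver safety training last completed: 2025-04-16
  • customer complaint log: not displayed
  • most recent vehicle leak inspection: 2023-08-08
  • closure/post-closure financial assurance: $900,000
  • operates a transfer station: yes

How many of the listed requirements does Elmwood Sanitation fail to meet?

1. landfill permit verification 331 days ago vs limit 365 → met
2. closure/post-closure financial assurance $900,000 ≥ $850,000 → met
3. weight-scale calibration 56 days ago vs limit 60 → met
4. condition 'transports medical waste' holds; customer complaint log absent → not met
5. vehicle leak inspection 665 days ago vs limit 730 → met
6. condition 'accepts hazardous waste' holds; driver safety training 48 days ago vs limit 45 → not met
7. spill-response drill 504 days ago vs limit 540 → met
8. condition 'operates a transfer station' holds; drivers with hazwaste endorsement 1 < 6 → not met
9. auto liability coverage $125,000 < $350,000 → not met
10. route audit 85 days ago vs limit 90 → met
11. certified spill responders 4 ≥ 4 → met
Not met: 4 of 11

4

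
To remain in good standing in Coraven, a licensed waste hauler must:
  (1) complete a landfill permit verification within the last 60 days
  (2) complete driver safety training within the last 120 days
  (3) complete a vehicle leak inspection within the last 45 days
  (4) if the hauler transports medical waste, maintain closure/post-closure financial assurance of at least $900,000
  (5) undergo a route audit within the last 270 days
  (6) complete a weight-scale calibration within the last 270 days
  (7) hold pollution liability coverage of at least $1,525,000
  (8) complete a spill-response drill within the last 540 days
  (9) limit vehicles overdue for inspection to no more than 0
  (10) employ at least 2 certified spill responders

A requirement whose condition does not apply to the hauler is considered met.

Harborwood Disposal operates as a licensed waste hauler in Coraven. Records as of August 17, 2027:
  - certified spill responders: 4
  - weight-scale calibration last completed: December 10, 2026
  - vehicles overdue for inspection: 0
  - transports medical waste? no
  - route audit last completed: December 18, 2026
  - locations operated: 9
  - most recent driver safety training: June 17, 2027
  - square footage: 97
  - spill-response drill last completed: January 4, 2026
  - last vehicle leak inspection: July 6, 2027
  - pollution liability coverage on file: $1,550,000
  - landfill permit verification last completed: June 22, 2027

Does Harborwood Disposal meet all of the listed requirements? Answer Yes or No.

1. landfill permit verification 56 days ago vs limit 60 → met
2. driver safety training 61 days ago vs limit 120 → met
3. vehicle leak inspection 42 days ago vs limit 45 → met
4. condition 'transports medical waste' does not hold → requirement n/a → met
5. route audit 242 days ago vs limit 270 → met
6. weight-scale calibration 250 days ago vs limit 270 → met
7. pollution liability coverage $1,550,000 ≥ $1,525,000 → met
8. spill-response drill 590 days ago vs limit 540 → not met
9. vehicles overdue for inspection 0 ≤ 0 → met
10. certified spill responders 4 ≥ 2 → met
Not met: 8

No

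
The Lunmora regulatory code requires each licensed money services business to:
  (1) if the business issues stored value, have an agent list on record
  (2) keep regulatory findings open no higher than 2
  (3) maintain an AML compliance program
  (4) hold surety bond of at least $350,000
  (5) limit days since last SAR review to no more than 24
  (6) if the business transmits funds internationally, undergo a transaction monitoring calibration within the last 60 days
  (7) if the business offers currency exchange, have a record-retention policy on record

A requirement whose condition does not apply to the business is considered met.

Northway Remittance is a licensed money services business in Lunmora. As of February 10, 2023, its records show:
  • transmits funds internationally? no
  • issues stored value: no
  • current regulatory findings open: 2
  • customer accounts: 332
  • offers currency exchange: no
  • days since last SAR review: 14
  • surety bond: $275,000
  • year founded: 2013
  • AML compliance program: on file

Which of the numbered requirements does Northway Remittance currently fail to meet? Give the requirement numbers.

4

1. condition 'issues stored value' does not hold → requirement n/a → met
2. regulatory findings open 2 ≤ 2 → met
3. AML compliance program present → met
4. surety bond $275,000 < $350,000 → not met
5. days since last SAR review 14 ≤ 24 → met
6. condition 'transmits funds internationally' does not hold → requirement n/a → met
7. condition 'offers currency exchange' does not hold → requirement n/a → met
Not met: 4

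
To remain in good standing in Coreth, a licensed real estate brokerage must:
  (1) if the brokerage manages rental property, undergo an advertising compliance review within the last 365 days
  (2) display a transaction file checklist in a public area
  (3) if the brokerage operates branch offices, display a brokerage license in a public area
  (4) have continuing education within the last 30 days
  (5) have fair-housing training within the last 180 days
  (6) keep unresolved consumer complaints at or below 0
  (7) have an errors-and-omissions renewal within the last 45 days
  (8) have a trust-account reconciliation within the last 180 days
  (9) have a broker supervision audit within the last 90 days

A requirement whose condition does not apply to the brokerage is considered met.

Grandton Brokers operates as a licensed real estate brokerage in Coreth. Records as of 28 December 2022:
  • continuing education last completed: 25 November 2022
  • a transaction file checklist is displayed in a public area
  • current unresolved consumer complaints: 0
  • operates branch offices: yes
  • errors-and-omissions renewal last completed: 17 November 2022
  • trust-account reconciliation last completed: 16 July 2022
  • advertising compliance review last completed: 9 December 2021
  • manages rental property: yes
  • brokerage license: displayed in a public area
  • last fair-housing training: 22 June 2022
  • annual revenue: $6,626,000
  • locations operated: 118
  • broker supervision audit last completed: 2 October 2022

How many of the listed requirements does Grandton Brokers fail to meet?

3

1. condition 'manages rental property' holds; advertising compliance review 384 days ago vs limit 365 → not met
2. transaction file checklist present → met
3. condition 'operates branch offices' holds; brokerage license present → met
4. continuing education 33 days ago vs limit 30 → not met
5. fair-housing training 189 days ago vs limit 180 → not met
6. unresolved consumer complaints 0 ≤ 0 → met
7. errors-and-omissions renewal 41 days ago vs limit 45 → met
8. trust-account reconciliation 165 days ago vs limit 180 → met
9. broker supervision audit 87 days ago vs limit 90 → met
Not met: 3 of 9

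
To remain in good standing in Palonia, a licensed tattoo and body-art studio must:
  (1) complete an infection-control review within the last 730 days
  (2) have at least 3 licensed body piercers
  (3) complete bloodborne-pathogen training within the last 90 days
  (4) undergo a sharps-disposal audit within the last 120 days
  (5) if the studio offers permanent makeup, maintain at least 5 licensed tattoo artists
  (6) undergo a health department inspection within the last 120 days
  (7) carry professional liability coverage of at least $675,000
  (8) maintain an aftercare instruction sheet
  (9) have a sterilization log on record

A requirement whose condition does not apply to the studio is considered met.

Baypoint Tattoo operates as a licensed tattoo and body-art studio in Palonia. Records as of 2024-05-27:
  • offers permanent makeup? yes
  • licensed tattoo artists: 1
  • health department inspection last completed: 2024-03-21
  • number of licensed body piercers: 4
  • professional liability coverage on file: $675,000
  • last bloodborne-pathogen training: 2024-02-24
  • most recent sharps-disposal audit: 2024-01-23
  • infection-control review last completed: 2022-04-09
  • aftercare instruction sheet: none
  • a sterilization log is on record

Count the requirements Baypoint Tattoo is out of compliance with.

5

1. infection-control review 779 days ago vs limit 730 → not met
2. licensed body piercers 4 ≥ 3 → met
3. bloodborne-pathogen training 93 days ago vs limit 90 → not met
4. sharps-disposal audit 125 days ago vs limit 120 → not met
5. condition 'offers permanent makeup' holds; licensed tattoo artists 1 < 5 → not met
6. health department inspection 67 days ago vs limit 120 → met
7. professional liability coverage $675,000 ≥ $675,000 → met
8. aftercare instruction sheet absent → not met
9. sterilization log present → met
Not met: 5 of 9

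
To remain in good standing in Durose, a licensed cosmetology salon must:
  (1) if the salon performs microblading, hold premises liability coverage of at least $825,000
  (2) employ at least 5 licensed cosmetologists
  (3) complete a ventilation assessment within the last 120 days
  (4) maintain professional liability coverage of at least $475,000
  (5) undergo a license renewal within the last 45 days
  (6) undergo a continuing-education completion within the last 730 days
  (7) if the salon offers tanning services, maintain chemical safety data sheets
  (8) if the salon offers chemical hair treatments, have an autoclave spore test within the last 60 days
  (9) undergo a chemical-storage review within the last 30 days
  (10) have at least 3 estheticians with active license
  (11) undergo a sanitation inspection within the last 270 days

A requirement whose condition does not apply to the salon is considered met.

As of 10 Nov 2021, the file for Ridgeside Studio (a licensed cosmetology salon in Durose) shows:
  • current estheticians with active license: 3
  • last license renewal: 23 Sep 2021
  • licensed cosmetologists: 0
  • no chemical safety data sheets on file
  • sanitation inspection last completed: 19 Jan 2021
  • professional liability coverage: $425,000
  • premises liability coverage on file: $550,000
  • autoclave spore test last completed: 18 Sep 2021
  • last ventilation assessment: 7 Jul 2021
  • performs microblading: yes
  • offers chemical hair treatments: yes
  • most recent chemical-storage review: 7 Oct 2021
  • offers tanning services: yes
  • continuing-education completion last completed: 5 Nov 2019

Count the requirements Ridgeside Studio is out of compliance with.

9

1. condition 'performs microblading' holds; premises liability coverage $550,000 < $825,000 → not met
2. licensed cosmetologists 0 < 5 → not met
3. ventilation assessment 126 days ago vs limit 120 → not met
4. professional liability coverage $425,000 < $475,000 → not met
5. license renewal 48 days ago vs limit 45 → not met
6. continuing-education completion 736 days ago vs limit 730 → not met
7. condition 'offers tanning services' holds; chemical safety data sheets absent → not met
8. condition 'offers chemical hair treatments' holds; autoclave spore test 53 days ago vs limit 60 → met
9. chemical-storage review 34 days ago vs limit 30 → not met
10. estheticians with active license 3 ≥ 3 → met
11. sanitation inspection 295 days ago vs limit 270 → not met
Not met: 9 of 11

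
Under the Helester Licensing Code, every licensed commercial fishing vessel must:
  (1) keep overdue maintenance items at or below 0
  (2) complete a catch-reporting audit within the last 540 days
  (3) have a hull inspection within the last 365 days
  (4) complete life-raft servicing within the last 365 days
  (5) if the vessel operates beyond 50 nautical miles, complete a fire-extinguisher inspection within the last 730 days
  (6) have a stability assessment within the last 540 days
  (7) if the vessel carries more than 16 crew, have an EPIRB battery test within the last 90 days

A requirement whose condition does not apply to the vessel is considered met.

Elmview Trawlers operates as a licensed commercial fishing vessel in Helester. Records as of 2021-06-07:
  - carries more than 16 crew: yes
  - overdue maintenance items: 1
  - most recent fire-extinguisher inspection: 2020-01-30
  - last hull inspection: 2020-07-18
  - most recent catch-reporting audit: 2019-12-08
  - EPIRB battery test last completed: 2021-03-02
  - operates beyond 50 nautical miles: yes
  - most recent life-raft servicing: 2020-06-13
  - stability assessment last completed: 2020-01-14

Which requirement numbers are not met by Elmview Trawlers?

1, 2, 7

1. overdue maintenance items 1 > 0 → not met
2. catch-reporting audit 547 days ago vs limit 540 → not met
3. hull inspection 324 days ago vs limit 365 → met
4. life-raft servicing 359 days ago vs limit 365 → met
5. condition 'operates beyond 50 nautical miles' holds; fire-extinguisher inspection 494 days ago vs limit 730 → met
6. stability assessment 510 days ago vs limit 540 → met
7. condition 'carries more than 16 crew' holds; EPIRB battery test 97 days ago vs limit 90 → not met
Not met: 1, 2, 7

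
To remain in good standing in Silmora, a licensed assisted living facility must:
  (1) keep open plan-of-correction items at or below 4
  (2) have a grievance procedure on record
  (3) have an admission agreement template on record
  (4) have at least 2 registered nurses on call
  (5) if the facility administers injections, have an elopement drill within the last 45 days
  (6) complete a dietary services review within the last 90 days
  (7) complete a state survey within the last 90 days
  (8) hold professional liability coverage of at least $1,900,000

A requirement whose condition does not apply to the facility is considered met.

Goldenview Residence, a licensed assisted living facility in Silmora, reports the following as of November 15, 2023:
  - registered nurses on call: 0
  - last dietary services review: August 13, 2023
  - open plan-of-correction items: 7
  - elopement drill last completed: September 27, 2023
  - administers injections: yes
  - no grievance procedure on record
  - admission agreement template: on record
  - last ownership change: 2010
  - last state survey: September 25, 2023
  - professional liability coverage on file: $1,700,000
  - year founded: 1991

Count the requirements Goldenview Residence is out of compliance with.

6

1. open plan-of-correction items 7 > 4 → not met
2. grievance procedure absent → not met
3. admission agreement template present → met
4. registered nurses on call 0 < 2 → not met
5. condition 'administers injections' holds; elopement drill 49 days ago vs limit 45 → not met
6. dietary services review 94 days ago vs limit 90 → not met
7. state survey 51 days ago vs limit 90 → met
8. professional liability coverage $1,700,000 < $1,900,000 → not met
Not met: 6 of 8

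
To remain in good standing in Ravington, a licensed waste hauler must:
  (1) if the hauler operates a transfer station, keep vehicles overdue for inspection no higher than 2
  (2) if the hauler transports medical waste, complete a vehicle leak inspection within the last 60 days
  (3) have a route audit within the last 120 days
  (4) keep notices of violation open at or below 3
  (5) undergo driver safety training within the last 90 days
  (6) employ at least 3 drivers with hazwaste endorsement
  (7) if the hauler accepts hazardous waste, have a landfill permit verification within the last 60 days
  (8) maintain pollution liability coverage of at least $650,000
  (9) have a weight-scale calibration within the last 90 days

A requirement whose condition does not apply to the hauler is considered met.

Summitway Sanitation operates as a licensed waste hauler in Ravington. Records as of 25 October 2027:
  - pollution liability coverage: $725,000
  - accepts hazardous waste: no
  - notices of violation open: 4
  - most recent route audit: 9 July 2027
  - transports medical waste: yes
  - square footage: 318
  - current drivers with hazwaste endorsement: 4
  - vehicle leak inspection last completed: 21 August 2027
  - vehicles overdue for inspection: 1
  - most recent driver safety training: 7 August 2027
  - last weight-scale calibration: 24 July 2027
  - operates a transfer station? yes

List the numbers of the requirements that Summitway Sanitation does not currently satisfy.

1. condition 'operates a transfer station' holds; vehicles overdue for inspection 1 ≤ 2 → met
2. condition 'transports medical waste' holds; vehicle leak inspection 65 days ago vs limit 60 → not met
3. route audit 108 days ago vs limit 120 → met
4. notices of violation open 4 > 3 → not met
5. driver safety training 79 days ago vs limit 90 → met
6. drivers with hazwaste endorsement 4 ≥ 3 → met
7. condition 'accepts hazardous waste' does not hold → requirement n/a → met
8. pollution liability coverage $725,000 ≥ $650,000 → met
9. weight-scale calibration 93 days ago vs limit 90 → not met
Not met: 2, 4, 9

2, 4, 9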